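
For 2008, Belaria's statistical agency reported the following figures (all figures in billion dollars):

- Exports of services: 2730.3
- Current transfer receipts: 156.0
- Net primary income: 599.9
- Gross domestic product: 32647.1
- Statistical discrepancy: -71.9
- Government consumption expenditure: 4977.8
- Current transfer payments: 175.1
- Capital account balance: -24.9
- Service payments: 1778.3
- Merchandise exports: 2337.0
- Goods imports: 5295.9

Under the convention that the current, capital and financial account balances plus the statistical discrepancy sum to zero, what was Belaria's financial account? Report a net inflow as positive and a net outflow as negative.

1522.9

Goods balance = 2337.0 - 5295.9 = -2958.9
Services balance = 2730.3 - 1778.3 = 952.0
Trade balance (goods + services) = -2958.9 + 952.0 = -2006.9
Net primary income = 599.9
Net secondary income = 156.0 - 175.1 = -19.1
Current account = -2006.9 + 599.9 + (-19.1) = -1426.1
Financial account = -(-1426.1 + (-24.9) + (-71.9)) = 1522.9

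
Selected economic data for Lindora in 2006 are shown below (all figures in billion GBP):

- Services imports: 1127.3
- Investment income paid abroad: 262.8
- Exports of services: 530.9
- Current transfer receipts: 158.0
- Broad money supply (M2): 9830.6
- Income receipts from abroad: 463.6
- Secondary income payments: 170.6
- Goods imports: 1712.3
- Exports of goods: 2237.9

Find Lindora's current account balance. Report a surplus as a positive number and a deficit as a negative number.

117.4

Goods balance = 2237.9 - 1712.3 = 525.6
Services balance = 530.9 - 1127.3 = -596.4
Trade balance (goods + services) = 525.6 + (-596.4) = -70.8
Net primary income = 463.6 - 262.8 = 200.8
Net secondary income = 158.0 - 170.6 = -12.6
Current account = -70.8 + 200.8 + (-12.6) = 117.4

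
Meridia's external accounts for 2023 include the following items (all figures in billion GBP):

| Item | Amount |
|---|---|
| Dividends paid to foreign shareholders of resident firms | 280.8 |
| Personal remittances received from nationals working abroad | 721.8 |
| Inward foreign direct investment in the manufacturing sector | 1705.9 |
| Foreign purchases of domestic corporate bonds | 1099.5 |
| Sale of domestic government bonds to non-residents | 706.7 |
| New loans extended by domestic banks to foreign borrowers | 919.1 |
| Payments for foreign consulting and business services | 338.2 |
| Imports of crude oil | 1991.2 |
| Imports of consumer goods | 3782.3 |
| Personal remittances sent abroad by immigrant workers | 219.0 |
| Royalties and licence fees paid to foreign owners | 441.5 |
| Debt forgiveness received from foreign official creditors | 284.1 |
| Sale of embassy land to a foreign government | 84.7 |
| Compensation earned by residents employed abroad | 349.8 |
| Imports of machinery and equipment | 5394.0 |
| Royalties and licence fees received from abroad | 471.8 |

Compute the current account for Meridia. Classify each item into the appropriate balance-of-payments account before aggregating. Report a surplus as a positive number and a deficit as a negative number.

-10903.6

Goods: -5394.0 - 1991.2 - 3782.3 = -11167.5
Services: -338.2 + 471.8 - 441.5 = -307.9
Primary income: 349.8 - 280.8 = 69.0
Secondary income: -219.0 + 721.8 = 502.8
Current account = (-11167.5) + (-307.9) + 69.0 + 502.8 = -10903.6
(Excluded from the current account — financial account: inward foreign direct investment in the manufacturing sector 1705.9, foreign purchases of domestic corporate bonds 1099.5, sale of domestic government bonds to non-residents 706.7, new loans extended by domestic banks to foreign borrowers 919.1; capital account: debt forgiveness received from foreign official creditors 284.1, sale of embassy land to a foreign government 84.7.)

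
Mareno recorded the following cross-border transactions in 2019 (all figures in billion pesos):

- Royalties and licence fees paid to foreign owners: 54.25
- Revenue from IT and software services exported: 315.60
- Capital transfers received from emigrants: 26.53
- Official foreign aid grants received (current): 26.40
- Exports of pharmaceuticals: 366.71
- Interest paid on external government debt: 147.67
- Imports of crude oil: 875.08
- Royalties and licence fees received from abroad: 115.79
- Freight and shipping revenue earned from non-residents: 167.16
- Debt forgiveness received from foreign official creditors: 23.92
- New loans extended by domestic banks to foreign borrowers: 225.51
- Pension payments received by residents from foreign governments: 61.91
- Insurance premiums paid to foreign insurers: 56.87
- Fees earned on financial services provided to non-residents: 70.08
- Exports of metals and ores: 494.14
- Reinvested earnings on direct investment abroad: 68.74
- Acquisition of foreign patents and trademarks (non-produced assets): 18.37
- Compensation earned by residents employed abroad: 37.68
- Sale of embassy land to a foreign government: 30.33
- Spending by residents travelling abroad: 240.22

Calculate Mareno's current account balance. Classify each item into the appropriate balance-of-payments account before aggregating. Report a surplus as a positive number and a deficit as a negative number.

350.12

Goods: 366.71 - 875.08 + 494.14 = -14.23
Services: 167.16 - 56.87 - 54.25 + 315.60 - 240.22 + 115.79 + 70.08 = 317.29
Primary income: -147.67 + 68.74 + 37.68 = -41.25
Secondary income: 26.40 + 61.91 = 88.31
Current account = (-14.23) + 317.29 + (-41.25) + 88.31 = 350.12
(Excluded from the current account — capital account: capital transfers received from emigrants 26.53, debt forgiveness received from foreign official creditors 23.92, acquisition of foreign patents and trademarks (non-produced assets) 18.37, sale of embassy land to a foreign government 30.33; financial account: new loans extended by domestic banks to foreign borrowers 225.51.)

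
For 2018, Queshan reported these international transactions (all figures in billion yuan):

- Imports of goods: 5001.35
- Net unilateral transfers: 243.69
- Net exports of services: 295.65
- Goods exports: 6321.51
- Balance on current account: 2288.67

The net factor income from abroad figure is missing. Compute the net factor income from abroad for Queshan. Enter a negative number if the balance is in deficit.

Current account = goods balance + services balance + net primary income + net secondary income
Sum of the known components = 1859.50
Net factor income from abroad = CA - (known components) = 2288.67 - 1859.50 = 429.17

429.17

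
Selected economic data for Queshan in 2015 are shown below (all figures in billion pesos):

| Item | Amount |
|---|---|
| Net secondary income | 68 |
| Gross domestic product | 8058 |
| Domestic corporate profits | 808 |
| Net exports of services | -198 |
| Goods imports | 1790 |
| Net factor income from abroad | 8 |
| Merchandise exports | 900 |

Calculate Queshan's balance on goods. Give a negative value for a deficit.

-890

Goods balance = 900 - 1790 = -890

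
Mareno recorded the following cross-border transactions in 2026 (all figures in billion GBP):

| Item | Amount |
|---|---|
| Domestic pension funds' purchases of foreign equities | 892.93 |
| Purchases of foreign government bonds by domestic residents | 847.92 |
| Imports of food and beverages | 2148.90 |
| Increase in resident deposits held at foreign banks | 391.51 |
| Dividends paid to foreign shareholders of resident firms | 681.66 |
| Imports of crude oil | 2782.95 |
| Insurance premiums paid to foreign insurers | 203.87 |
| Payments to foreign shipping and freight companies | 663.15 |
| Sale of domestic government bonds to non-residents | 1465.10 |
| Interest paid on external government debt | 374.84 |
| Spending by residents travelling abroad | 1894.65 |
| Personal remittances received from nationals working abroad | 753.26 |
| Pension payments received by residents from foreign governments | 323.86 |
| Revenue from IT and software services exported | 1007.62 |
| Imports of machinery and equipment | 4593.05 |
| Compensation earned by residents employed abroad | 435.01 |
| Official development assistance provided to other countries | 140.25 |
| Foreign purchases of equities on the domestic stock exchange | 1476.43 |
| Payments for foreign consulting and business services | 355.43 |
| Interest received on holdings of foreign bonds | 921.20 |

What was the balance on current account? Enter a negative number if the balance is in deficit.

Goods: -2782.95 - 4593.05 - 2148.90 = -9524.90
Services: -203.87 - 355.43 - 663.15 + 1007.62 - 1894.65 = -2109.48
Primary income: -681.66 - 374.84 + 435.01 + 921.20 = 299.71
Secondary income: 753.26 + 323.86 - 140.25 = 936.87
Current account = (-9524.90) + (-2109.48) + 299.71 + 936.87 = -10397.80
(Excluded from the current account — financial account: domestic pension funds' purchases of foreign equities 892.93, purchases of foreign government bonds by domestic residents 847.92, increase in resident deposits held at foreign banks 391.51, sale of domestic government bonds to non-residents 1465.10, foreign purchases of equities on the domestic stock exchange 1476.43.)

-10397.80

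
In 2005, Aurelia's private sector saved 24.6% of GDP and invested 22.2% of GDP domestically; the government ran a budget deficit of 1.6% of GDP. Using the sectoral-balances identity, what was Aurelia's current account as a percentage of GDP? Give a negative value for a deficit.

By the sectoral-balances identity, CA = (S_private - I) + (T - G).
Private balance = 24.6 - 22.2 = 2.4
Government balance (T - G) = -1.6
CA = 2.4 + (-1.6) = 0.8

0.8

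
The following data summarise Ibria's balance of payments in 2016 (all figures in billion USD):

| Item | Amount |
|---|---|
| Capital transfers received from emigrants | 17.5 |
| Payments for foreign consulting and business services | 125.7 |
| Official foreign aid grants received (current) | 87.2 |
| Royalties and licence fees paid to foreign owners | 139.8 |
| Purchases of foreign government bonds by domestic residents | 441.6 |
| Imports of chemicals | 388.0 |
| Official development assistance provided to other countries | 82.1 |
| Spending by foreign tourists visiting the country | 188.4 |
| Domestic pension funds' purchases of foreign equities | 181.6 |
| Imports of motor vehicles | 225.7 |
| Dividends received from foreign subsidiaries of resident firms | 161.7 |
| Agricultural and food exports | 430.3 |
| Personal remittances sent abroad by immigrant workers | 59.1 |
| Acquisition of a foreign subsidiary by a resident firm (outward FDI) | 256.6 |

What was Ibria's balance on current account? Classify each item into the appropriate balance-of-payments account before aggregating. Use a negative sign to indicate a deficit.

Goods: -225.7 + 430.3 - 388.0 = -183.4
Services: 188.4 - 125.7 - 139.8 = -77.1
Primary income: 161.7
Secondary income: 87.2 - 59.1 - 82.1 = -54.0
Current account = (-183.4) + (-77.1) + 161.7 + (-54.0) = -152.8
(Excluded from the current account — capital account: capital transfers received from emigrants 17.5; financial account: purchases of foreign government bonds by domestic residents 441.6, domestic pension funds' purchases of foreign equities 181.6, acquisition of a foreign subsidiary by a resident firm (outward FDI) 256.6.)

-152.8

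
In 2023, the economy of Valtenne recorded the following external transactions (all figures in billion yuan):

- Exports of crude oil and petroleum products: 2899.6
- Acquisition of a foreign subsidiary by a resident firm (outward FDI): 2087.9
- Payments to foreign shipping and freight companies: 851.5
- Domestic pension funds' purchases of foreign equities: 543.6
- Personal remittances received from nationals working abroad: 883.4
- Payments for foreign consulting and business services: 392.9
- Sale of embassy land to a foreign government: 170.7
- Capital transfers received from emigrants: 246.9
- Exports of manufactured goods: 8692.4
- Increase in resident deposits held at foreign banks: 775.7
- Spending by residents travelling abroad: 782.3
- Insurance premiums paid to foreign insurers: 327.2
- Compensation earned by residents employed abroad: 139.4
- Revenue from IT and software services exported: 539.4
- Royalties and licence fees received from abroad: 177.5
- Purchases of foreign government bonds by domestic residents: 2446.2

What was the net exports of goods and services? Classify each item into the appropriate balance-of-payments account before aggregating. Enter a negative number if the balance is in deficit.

9955.0

Goods: 2899.6 + 8692.4 = 11592.0
Services: -392.9 + 539.4 - 782.3 + 177.5 - 851.5 - 327.2 = -1637.0
Trade balance = 11592.0 + (-1637.0) = 9955.0
(Excluded from the trade balance — financial account: acquisition of a foreign subsidiary by a resident firm (outward FDI) 2087.9, domestic pension funds' purchases of foreign equities 543.6, increase in resident deposits held at foreign banks 775.7, purchases of foreign government bonds by domestic residents 2446.2; secondary income: personal remittances received from nationals working abroad 883.4; capital account: sale of embassy land to a foreign government 170.7, capital transfers received from emigrants 246.9; primary income: compensation earned by residents employed abroad 139.4.)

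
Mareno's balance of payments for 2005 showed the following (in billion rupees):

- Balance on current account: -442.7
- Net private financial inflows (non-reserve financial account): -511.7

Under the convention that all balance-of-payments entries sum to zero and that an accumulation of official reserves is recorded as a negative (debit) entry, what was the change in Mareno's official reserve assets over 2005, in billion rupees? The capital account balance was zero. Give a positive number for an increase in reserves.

Official reserve transactions balance = -((-442.7) + (-511.7)) = 954.4
An accumulation of reserves is recorded as a debit (negative entry), so the change in the stock of reserves is the negative of that balance.
Change in official reserves = -(954.4) = -954.4

-954.4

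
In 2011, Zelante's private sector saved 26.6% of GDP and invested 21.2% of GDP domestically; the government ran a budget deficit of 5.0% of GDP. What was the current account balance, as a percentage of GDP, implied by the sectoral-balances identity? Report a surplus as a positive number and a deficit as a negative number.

By the sectoral-balances identity, CA = (S_private - I) + (T - G).
Private balance = 26.6 - 21.2 = 5.4
Government balance (T - G) = -5.0
CA = 5.4 + (-5.0) = 0.4

0.4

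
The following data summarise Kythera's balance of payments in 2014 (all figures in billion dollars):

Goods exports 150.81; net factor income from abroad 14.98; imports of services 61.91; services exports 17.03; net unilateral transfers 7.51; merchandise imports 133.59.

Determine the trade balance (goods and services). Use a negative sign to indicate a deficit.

-27.66

Goods balance = 150.81 - 133.59 = 17.22
Services balance = 17.03 - 61.91 = -44.88
Trade balance (goods + services) = 17.22 + (-44.88) = -27.66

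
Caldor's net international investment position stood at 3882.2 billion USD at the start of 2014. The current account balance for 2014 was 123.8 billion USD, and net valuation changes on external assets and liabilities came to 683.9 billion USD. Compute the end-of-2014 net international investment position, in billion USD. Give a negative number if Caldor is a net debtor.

Change in NIIP = current account + net valuation change = 123.8 + 683.9 = 807.7
End-of-year NIIP = 3882.2 + 807.7 = 4689.9

4689.9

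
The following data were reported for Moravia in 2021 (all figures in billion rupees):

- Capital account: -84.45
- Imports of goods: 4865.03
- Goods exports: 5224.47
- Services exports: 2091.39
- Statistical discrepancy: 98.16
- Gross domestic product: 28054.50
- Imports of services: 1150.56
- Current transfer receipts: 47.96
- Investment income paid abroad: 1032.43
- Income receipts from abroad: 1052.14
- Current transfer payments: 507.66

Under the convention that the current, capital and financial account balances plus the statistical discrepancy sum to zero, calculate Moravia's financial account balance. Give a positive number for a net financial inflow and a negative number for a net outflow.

Goods balance = 5224.47 - 4865.03 = 359.44
Services balance = 2091.39 - 1150.56 = 940.83
Trade balance (goods + services) = 359.44 + 940.83 = 1300.27
Net primary income = 1052.14 - 1032.43 = 19.71
Net secondary income = 47.96 - 507.66 = -459.70
Current account = 1300.27 + 19.71 + (-459.70) = 860.28
Financial account = -(860.28 + (-84.45) + 98.16) = -873.99

-873.99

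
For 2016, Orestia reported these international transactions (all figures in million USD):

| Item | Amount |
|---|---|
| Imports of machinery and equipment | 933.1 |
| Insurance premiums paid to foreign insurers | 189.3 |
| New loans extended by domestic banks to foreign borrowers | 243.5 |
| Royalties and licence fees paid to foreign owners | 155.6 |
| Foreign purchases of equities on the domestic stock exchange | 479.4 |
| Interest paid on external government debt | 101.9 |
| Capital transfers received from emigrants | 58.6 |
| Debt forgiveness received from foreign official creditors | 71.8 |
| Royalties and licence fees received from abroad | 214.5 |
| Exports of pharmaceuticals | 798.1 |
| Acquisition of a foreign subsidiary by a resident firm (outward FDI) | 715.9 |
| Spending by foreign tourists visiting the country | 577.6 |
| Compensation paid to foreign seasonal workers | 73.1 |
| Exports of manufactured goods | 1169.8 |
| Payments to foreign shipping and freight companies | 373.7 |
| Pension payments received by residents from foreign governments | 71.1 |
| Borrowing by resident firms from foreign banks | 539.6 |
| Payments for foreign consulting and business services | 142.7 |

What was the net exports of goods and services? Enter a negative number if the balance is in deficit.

Goods: 1169.8 + 798.1 - 933.1 = 1034.8
Services: 214.5 - 373.7 + 577.6 - 189.3 - 155.6 - 142.7 = -69.2
Trade balance = 1034.8 + (-69.2) = 965.6
(Excluded from the trade balance — financial account: new loans extended by domestic banks to foreign borrowers 243.5, foreign purchases of equities on the domestic stock exchange 479.4, acquisition of a foreign subsidiary by a resident firm (outward FDI) 715.9, borrowing by resident firms from foreign banks 539.6; primary income: interest paid on external government debt 101.9, compensation paid to foreign seasonal workers 73.1; capital account: capital transfers received from emigrants 58.6, debt forgiveness received from foreign official creditors 71.8; secondary income: pension payments received by residents from foreign governments 71.1.)

965.6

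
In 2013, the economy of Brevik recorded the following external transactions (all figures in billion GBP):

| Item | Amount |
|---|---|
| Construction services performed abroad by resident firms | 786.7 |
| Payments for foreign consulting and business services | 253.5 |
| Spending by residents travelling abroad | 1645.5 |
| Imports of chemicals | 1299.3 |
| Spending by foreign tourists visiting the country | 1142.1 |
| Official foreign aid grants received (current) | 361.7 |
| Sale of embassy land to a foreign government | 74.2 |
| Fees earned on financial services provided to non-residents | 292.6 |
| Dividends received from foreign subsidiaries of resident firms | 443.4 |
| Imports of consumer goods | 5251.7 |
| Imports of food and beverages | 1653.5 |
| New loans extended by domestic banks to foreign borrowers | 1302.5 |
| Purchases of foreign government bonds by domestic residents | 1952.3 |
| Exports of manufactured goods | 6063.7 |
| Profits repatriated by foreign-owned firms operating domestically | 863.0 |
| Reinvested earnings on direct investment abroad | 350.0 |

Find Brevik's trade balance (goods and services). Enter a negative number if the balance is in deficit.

Goods: -1653.5 + 6063.7 - 1299.3 - 5251.7 = -2140.8
Services: 786.7 + 292.6 - 253.5 - 1645.5 + 1142.1 = 322.4
Trade balance = -2140.8 + 322.4 = -1818.4
(Excluded from the trade balance — secondary income: official foreign aid grants received (current) 361.7; capital account: sale of embassy land to a foreign government 74.2; primary income: dividends received from foreign subsidiaries of resident firms 443.4, profits repatriated by foreign-owned firms operating domestically 863.0, reinvested earnings on direct investment abroad 350.0; financial account: new loans extended by domestic banks to foreign borrowers 1302.5, purchases of foreign government bonds by domestic residents 1952.3.)

-1818.4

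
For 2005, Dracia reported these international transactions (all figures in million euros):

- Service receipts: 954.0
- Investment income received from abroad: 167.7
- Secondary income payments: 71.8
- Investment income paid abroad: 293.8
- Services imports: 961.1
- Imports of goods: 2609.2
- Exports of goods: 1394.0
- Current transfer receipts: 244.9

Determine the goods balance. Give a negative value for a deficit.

-1215.2

Goods balance = 1394.0 - 2609.2 = -1215.2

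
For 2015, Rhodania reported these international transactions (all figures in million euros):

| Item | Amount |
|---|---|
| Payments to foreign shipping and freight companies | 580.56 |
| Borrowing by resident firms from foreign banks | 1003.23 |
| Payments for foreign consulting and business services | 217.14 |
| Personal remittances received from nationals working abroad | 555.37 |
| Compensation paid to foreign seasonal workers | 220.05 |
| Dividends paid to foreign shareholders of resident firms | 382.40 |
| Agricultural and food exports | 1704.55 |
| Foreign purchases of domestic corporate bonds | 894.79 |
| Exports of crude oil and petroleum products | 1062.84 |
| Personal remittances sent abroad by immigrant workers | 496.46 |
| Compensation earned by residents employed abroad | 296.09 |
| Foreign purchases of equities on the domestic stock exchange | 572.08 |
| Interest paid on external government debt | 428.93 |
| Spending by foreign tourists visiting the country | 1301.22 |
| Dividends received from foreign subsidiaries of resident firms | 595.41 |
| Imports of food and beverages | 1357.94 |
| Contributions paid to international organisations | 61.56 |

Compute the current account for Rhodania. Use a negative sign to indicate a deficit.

1770.44

Goods: 1062.84 - 1357.94 + 1704.55 = 1409.45
Services: -580.56 + 1301.22 - 217.14 = 503.52
Primary income: -428.93 - 220.05 - 382.40 + 296.09 + 595.41 = -139.88
Secondary income: 555.37 - 496.46 - 61.56 = -2.65
Current account = 1409.45 + 503.52 + (-139.88) + (-2.65) = 1770.44
(Excluded from the current account — financial account: borrowing by resident firms from foreign banks 1003.23, foreign purchases of domestic corporate bonds 894.79, foreign purchases of equities on the domestic stock exchange 572.08.)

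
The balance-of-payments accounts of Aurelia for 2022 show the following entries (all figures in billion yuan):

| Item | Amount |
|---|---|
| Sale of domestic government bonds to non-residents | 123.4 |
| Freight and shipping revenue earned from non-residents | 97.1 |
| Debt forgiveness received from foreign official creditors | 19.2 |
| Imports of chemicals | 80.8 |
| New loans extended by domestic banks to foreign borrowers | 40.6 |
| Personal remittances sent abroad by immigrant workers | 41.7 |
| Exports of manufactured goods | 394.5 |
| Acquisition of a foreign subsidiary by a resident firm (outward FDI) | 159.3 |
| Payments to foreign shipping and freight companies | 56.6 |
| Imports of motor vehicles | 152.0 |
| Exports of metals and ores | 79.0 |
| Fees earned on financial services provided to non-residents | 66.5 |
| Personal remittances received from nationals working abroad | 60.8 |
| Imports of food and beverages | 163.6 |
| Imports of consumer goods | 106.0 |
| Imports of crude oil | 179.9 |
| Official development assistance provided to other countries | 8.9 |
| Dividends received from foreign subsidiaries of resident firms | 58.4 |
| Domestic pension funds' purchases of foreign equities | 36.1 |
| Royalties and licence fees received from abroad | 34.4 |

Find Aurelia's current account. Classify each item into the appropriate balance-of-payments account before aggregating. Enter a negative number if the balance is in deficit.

1.2

Goods: -106.0 - 152.0 - 179.9 + 79.0 + 394.5 - 163.6 - 80.8 = -208.8
Services: 97.1 + 34.4 - 56.6 + 66.5 = 141.4
Primary income: 58.4
Secondary income: 60.8 - 41.7 - 8.9 = 10.2
Current account = (-208.8) + 141.4 + 58.4 + 10.2 = 1.2
(Excluded from the current account — financial account: sale of domestic government bonds to non-residents 123.4, new loans extended by domestic banks to foreign borrowers 40.6, acquisition of a foreign subsidiary by a resident firm (outward FDI) 159.3, domestic pension funds' purchases of foreign equities 36.1; capital account: debt forgiveness received from foreign official creditors 19.2.)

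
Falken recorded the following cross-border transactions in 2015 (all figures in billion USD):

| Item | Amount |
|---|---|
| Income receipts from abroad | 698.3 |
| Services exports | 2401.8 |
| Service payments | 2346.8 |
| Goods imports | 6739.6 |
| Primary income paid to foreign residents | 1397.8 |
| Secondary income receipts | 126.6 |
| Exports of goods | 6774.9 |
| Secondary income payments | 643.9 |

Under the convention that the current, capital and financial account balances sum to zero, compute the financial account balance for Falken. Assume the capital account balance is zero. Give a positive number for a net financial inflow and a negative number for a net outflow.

1126.5

Goods balance = 6774.9 - 6739.6 = 35.3
Services balance = 2401.8 - 2346.8 = 55.0
Trade balance (goods + services) = 35.3 + 55.0 = 90.3
Net primary income = 698.3 - 1397.8 = -699.5
Net secondary income = 126.6 - 643.9 = -517.3
Current account = 90.3 + (-699.5) + (-517.3) = -1126.5
Financial account = -(-1126.5) = 1126.5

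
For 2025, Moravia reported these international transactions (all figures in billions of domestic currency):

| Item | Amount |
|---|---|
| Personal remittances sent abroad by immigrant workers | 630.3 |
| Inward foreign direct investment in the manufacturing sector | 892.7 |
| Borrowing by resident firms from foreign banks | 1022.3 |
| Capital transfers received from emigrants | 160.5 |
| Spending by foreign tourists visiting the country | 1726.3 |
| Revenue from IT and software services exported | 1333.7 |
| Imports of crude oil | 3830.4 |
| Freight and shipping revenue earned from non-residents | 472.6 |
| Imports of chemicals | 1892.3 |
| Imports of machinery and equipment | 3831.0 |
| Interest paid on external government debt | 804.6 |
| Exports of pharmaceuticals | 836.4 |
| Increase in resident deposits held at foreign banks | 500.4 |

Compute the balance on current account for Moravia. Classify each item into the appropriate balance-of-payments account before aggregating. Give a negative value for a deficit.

Goods: -3831.0 - 1892.3 + 836.4 - 3830.4 = -8717.3
Services: 1726.3 + 1333.7 + 472.6 = 3532.6
Primary income: -804.6
Secondary income: -630.3
Current account = (-8717.3) + 3532.6 + (-804.6) + (-630.3) = -6619.6
(Excluded from the current account — financial account: inward foreign direct investment in the manufacturing sector 892.7, borrowing by resident firms from foreign banks 1022.3, increase in resident deposits held at foreign banks 500.4; capital account: capital transfers received from emigrants 160.5.)

-6619.6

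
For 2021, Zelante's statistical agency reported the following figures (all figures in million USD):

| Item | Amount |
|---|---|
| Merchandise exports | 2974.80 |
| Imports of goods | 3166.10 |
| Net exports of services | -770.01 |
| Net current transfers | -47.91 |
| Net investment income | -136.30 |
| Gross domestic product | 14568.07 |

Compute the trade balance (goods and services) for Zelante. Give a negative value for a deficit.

Goods balance = 2974.80 - 3166.10 = -191.30
Services balance = -770.01
Trade balance (goods + services) = -191.30 + (-770.01) = -961.31

-961.31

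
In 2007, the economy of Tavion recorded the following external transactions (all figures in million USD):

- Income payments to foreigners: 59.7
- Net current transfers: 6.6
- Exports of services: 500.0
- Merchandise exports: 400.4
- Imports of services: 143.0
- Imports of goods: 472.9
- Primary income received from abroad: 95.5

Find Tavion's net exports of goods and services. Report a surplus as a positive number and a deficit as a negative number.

284.5

Goods balance = 400.4 - 472.9 = -72.5
Services balance = 500.0 - 143.0 = 357.0
Trade balance (goods + services) = -72.5 + 357.0 = 284.5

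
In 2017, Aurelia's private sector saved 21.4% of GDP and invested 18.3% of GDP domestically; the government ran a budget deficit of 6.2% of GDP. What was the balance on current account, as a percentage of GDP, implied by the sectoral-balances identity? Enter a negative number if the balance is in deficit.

-3.1

By the sectoral-balances identity, CA = (S_private - I) + (T - G).
Private balance = 21.4 - 18.3 = 3.1
Government balance (T - G) = -6.2
CA = 3.1 + (-6.2) = -3.1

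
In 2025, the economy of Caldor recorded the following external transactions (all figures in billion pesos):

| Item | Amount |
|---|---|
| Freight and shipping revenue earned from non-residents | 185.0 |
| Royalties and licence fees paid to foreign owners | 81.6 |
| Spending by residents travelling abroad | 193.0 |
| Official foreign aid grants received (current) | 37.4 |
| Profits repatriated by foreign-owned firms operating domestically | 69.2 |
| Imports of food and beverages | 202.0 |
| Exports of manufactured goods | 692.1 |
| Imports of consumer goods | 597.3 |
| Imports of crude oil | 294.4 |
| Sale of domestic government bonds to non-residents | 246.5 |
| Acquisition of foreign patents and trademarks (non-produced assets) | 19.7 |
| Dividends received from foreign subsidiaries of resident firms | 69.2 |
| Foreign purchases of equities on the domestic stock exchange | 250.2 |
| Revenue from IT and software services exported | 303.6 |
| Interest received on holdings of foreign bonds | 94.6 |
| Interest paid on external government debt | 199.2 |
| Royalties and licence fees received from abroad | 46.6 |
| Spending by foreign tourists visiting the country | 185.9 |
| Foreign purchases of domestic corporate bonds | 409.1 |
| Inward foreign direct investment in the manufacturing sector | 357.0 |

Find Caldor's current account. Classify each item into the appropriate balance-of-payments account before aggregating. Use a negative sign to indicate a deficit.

Goods: -202.0 - 597.3 - 294.4 + 692.1 = -401.6
Services: 303.6 - 81.6 + 185.9 - 193.0 + 46.6 + 185.0 = 446.5
Primary income: -69.2 + 94.6 - 199.2 + 69.2 = -104.6
Secondary income: 37.4
Current account = (-401.6) + 446.5 + (-104.6) + 37.4 = -22.3
(Excluded from the current account — financial account: sale of domestic government bonds to non-residents 246.5, foreign purchases of equities on the domestic stock exchange 250.2, foreign purchases of domestic corporate bonds 409.1, inward foreign direct investment in the manufacturing sector 357.0; capital account: acquisition of foreign patents and trademarks (non-produced assets) 19.7.)

-22.3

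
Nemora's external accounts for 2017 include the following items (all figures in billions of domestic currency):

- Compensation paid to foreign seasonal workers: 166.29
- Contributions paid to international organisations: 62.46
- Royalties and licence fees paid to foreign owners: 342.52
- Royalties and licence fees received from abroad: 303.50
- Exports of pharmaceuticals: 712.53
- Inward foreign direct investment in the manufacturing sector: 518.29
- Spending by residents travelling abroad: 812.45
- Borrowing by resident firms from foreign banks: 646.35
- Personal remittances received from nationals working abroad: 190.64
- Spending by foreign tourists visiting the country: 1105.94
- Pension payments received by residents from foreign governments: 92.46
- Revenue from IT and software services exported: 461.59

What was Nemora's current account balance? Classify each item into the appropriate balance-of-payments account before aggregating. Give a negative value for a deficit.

Goods: 712.53
Services: 461.59 - 342.52 - 812.45 + 1105.94 + 303.50 = 716.06
Primary income: -166.29
Secondary income: 92.46 - 62.46 + 190.64 = 220.64
Current account = 712.53 + 716.06 + (-166.29) + 220.64 = 1482.94
(Excluded from the current account — financial account: inward foreign direct investment in the manufacturing sector 518.29, borrowing by resident firms from foreign banks 646.35.)

1482.94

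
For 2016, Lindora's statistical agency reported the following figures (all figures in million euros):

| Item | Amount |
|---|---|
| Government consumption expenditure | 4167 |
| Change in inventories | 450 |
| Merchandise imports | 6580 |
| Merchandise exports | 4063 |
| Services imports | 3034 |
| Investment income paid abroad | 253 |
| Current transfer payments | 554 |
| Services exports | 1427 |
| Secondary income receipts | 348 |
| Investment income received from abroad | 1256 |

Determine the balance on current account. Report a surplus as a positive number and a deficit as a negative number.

Goods balance = 4063 - 6580 = -2517
Services balance = 1427 - 3034 = -1607
Trade balance (goods + services) = -2517 + (-1607) = -4124
Net primary income = 1256 - 253 = 1003
Net secondary income = 348 - 554 = -206
Current account = -4124 + 1003 + (-206) = -3327

-3327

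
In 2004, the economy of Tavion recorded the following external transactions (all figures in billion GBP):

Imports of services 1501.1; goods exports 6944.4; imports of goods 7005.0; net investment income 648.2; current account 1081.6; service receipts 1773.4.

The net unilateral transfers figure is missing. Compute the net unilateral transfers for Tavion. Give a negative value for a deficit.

Current account = goods balance + services balance + net primary income + net secondary income
Sum of the known components = 859.9
Net unilateral transfers = CA - (known components) = 1081.6 - 859.9 = 221.7

221.7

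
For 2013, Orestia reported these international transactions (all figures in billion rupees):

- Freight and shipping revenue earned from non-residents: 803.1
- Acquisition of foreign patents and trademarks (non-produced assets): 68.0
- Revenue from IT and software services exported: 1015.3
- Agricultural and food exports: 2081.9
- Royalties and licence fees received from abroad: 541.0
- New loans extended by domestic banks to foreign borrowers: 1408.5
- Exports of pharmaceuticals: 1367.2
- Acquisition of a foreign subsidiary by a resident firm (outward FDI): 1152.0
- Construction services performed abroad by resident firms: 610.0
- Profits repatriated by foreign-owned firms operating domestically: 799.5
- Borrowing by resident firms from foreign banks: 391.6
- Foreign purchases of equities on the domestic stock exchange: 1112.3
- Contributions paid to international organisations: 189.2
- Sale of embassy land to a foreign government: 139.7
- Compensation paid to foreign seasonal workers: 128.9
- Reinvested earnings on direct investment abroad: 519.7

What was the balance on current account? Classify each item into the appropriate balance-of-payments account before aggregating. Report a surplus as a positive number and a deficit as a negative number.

5820.6

Goods: 2081.9 + 1367.2 = 3449.1
Services: 541.0 + 803.1 + 1015.3 + 610.0 = 2969.4
Primary income: 519.7 - 799.5 - 128.9 = -408.7
Secondary income: -189.2
Current account = 3449.1 + 2969.4 + (-408.7) + (-189.2) = 5820.6
(Excluded from the current account — capital account: acquisition of foreign patents and trademarks (non-produced assets) 68.0, sale of embassy land to a foreign government 139.7; financial account: new loans extended by domestic banks to foreign borrowers 1408.5, acquisition of a foreign subsidiary by a resident firm (outward FDI) 1152.0, borrowing by resident firms from foreign banks 391.6, foreign purchases of equities on the domestic stock exchange 1112.3.)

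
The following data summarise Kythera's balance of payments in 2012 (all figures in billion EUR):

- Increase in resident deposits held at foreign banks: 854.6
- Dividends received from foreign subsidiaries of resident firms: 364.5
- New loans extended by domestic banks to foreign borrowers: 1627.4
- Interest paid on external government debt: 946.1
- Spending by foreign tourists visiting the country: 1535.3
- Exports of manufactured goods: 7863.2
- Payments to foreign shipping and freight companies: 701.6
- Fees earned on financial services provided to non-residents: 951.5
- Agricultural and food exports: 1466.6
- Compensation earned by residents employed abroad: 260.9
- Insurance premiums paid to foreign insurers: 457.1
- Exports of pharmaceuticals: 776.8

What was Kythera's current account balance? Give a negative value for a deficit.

11114.0

Goods: 1466.6 + 7863.2 + 776.8 = 10106.6
Services: -457.1 + 951.5 - 701.6 + 1535.3 = 1328.1
Primary income: 260.9 + 364.5 - 946.1 = -320.7
Current account = 10106.6 + 1328.1 + (-320.7) = 11114.0
(Excluded from the current account — financial account: increase in resident deposits held at foreign banks 854.6, new loans extended by domestic banks to foreign borrowers 1627.4.)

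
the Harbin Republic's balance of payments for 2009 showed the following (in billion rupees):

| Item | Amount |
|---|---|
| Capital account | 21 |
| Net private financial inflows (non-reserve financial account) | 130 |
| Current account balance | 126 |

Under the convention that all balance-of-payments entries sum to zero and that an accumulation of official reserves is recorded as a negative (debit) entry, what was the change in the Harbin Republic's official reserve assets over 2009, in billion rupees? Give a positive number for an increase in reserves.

Official reserve transactions balance = -(126 + 21 + 130) = -277
An accumulation of reserves is recorded as a debit (negative entry), so the change in the stock of reserves is the negative of that balance.
Change in official reserves = -(-277) = 277

277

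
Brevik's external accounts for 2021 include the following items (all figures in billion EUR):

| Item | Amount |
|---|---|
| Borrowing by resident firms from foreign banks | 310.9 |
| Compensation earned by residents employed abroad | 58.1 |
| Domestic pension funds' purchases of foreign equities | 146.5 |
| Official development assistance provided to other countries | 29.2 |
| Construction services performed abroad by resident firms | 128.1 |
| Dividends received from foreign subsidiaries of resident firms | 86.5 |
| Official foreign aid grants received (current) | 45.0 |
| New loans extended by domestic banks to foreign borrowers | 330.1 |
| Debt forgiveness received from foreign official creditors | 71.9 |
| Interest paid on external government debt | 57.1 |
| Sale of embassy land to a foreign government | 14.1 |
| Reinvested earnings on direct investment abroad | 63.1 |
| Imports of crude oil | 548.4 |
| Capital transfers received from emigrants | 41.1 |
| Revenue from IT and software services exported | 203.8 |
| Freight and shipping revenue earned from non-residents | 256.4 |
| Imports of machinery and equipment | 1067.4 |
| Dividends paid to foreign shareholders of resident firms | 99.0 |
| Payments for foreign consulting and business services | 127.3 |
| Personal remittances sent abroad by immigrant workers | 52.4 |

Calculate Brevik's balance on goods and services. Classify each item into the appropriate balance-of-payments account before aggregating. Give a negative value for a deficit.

-1154.8

Goods: -548.4 - 1067.4 = -1615.8
Services: 256.4 - 127.3 + 128.1 + 203.8 = 461.0
Trade balance = -1615.8 + 461.0 = -1154.8
(Excluded from the trade balance — financial account: borrowing by resident firms from foreign banks 310.9, domestic pension funds' purchases of foreign equities 146.5, new loans extended by domestic banks to foreign borrowers 330.1; primary income: compensation earned by residents employed abroad 58.1, dividends received from foreign subsidiaries of resident firms 86.5, interest paid on external government debt 57.1, reinvested earnings on direct investment abroad 63.1, dividends paid to foreign shareholders of resident firms 99.0; secondary income: official development assistance provided to other countries 29.2, official foreign aid grants received (current) 45.0, personal remittances sent abroad by immigrant workers 52.4; capital account: debt forgiveness received from foreign official creditors 71.9, sale of embassy land to a foreign government 14.1, capital transfers received from emigrants 41.1.)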